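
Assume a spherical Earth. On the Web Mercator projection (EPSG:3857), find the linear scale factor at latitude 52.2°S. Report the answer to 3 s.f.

1.63

For Mercator, h = k = sec φ (a conformal cylindrical projection has a single point scale, 1/cos φ).
k = 1/cos 52.2° = 1/0.6129 = 1.632.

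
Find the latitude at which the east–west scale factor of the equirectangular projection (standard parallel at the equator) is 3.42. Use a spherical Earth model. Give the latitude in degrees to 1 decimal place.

Plate carrée: h = 1, k = sec φ along parallels.
sec φ = 3.42  ⇒  cos φ = 0.2924  ⇒  φ ≈ 73.0°.

73.0°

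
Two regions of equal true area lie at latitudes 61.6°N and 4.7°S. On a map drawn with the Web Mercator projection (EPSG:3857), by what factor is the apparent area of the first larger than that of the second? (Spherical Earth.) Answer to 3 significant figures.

Mercator is conformal with k = sec φ, so areal scale = k² = sec²φ.
At 61.6°: sec²(61.6°) = 1/0.4756² = 4.421.
At 4.7°: sec²(4.7°) = 1/0.9966² = 1.007.
Ratio = 4.421/1.007 = cos²(4.7°)/cos²(61.6°) ≈ 4.39.

4.39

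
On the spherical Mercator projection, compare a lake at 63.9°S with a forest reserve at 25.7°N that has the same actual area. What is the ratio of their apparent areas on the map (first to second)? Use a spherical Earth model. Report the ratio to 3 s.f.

Mercator is conformal with k = sec φ, so areal scale = k² = sec²φ.
At 63.9°: sec²(63.9°) = 1/0.4399² = 5.167.
At 25.7°: sec²(25.7°) = 1/0.9011² = 1.232.
Ratio = 5.167/1.232 = cos²(25.7°)/cos²(63.9°) ≈ 4.20.

4.20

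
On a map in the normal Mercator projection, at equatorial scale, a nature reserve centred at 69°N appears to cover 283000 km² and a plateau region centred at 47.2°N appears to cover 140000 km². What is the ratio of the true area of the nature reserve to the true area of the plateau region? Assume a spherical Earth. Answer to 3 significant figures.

0.562

Mercator's areal exaggeration is sec²φ; hence true area = (apparent area) · cos²φ.
True area of nature reserve: 283000 × cos²(69°) = 283000 × 0.1284 = 36350 km².
True area of plateau region: 140000 × cos²(47.2°) = 140000 × 0.4616 = 64630 km².
Ratio = 36350 / 64630 ≈ 0.562.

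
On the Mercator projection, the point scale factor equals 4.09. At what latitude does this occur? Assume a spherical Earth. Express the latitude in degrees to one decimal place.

Mercator scale is k = sec φ = 1/cos φ.
1/cos φ = 4.09  ⇒  cos φ = 0.2445  ⇒  φ = arccos(0.2445) ≈ 75.8°.

75.8°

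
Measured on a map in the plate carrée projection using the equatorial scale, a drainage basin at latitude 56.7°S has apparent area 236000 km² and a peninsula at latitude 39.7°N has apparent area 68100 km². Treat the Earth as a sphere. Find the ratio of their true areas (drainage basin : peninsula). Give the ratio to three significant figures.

On the plate carrée, areal scale = h·k = 1 × sec φ, so true area = apparent × cos φ.
True area of drainage basin: 236000 × cos(56.7°) = 236000 × 0.5490 = 129600 km².
True area of peninsula: 68100 × cos(39.7°) = 68100 × 0.7694 = 52400 km².
Ratio = 129600 / 52400 ≈ 2.47.

2.47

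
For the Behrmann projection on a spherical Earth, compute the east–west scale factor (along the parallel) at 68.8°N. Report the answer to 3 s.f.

2.39

The Behrmann projection is cylindrical equal-area with φ₀ = 30°. Cylindrical equal-area (φ₀ = 30°): h = cos φ / cos 30° along meridians, k = cos 30° / cos φ along parallels; h·k = 1.
k = cos 30° / cos 68.8° = 0.8660/0.3616 = 2.395.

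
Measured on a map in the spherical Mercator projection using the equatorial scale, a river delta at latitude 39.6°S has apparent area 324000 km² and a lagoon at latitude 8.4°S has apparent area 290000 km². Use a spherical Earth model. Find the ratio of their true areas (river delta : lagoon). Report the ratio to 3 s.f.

0.678

On Mercator the areal scale is sec²φ, so true area = apparent × cos²φ.
True area of river delta: 324000 × cos²(39.6°) = 324000 × 0.5937 = 192400 km².
True area of lagoon: 290000 × cos²(8.4°) = 290000 × 0.9787 = 283800 km².
Ratio = 192400 / 283800 ≈ 0.678.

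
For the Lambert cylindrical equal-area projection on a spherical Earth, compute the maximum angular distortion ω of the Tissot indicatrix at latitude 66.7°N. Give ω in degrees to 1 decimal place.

93.7°

The Lambert cylindrical equal-area projection is the cylindrical equal-area projection with its standard parallel at the equator (φ₀ = 0). For cylindrical equal-area with standard parallel φ₀, h = cos φ / cos φ₀ and k = cos φ₀ / cos φ, so h·k = 1.
At 66.7°: h = 0.3955, k = 2.528; principal scales a = 2.528, b = 0.3955.
sin(ω/2) = (a − b)/(a + b) = 2.133/2.924 = 0.7294, so ω = 2 arcsin(0.7294) ≈ 93.7°.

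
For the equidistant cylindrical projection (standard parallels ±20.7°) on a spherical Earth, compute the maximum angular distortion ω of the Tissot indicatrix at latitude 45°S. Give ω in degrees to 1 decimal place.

16.0°

In the equirectangular projection with standard parallel φ₀ = 20.7° (x = Rλ cos φ₀, y = Rφ), meridians are true-scale (h = 1) and the parallel scale is k = cos φ₀ / cos φ.
At 45°: h = 1.000, k = 1.323; principal scales a = 1.323, b = 1.000.
sin(ω/2) = (a − b)/(a + b) = 0.3229/2.323 = 0.1390, so ω = 2 arcsin(0.1390) ≈ 16.0°.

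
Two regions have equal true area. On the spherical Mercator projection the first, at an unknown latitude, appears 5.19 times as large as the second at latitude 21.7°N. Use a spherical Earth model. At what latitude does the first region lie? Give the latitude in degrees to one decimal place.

65.9°

Mercator areal scale is sec²φ, so apparent-area ratio = sec²φ₁ / sec²φ₂ = cos²φ₂ / cos²φ₁.
cos²φ₂ / cos²φ₁ = 5.19  ⇒  cos φ₁ = cos 21.7° / √5.19 = 0.9291/2.278 = 0.4078.
φ₁ = arccos(0.4078) ≈ 65.9°.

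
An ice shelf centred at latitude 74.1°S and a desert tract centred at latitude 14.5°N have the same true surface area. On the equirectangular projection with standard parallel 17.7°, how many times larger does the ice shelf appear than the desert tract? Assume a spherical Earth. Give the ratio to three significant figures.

The equidistant cylindrical projection with φ₀ = 17.7° has h = 1 (meridians true) and k = cos φ₀ / cos φ along parallels.
Areal scale at 74.1°: h·k = 1.000 × 3.477 = 3.477.
Areal scale at 14.5°: h·k = 1.000 × 0.9840 = 0.9840.
Ratio = 3.477/0.9840 ≈ 3.53.

3.53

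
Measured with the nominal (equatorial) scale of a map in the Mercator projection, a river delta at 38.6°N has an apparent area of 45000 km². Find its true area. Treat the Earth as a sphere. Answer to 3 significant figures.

The Mercator projection is conformal; its linear scale factor is the same in every direction and equals sec φ = 1/cos φ.
Areal scale = k² = sec²φ = 1/cos²(38.6°) = 1/0.7815² = 1.637.
True area = apparent / (areal scale) = 45000 / 1.637 ≈ 27500 km².

27500 km²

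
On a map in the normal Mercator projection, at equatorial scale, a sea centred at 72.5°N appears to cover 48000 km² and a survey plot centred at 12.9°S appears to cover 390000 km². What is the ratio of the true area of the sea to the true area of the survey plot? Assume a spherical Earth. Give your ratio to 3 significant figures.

0.0117

Since Mercator area scale is 1/cos²φ, the true area equals the apparent area multiplied by cos²φ.
True area of sea: 48000 × cos²(72.5°) = 48000 × 0.09042 = 4340 km².
True area of survey plot: 390000 × cos²(12.9°) = 390000 × 0.9502 = 370600 km².
Ratio = 4340 / 370600 ≈ 0.0117.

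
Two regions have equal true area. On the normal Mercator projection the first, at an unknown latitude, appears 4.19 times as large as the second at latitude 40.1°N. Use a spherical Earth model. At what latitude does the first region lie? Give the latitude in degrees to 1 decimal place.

Mercator areal scale is sec²φ, so apparent-area ratio = sec²φ₁ / sec²φ₂ = cos²φ₂ / cos²φ₁.
cos²φ₂ / cos²φ₁ = 4.19  ⇒  cos φ₁ = cos 40.1° / √4.19 = 0.7649/2.047 = 0.3737.
φ₁ = arccos(0.3737) ≈ 68.1°.

68.1°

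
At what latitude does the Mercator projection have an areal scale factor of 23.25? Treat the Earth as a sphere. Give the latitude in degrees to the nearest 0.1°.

78.0°

Mercator areal scale is sec²φ.
sec²φ = 23.25  ⇒  cos²φ = 0.04301  ⇒  cos φ = 0.2074.
φ = arccos(0.2074) ≈ 78.0°.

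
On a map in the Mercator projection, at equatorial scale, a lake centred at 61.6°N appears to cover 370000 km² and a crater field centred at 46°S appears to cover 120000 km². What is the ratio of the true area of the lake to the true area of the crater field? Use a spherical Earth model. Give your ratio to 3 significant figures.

On Mercator the areal scale is sec²φ, so true area = apparent × cos²φ.
True area of lake: 370000 × cos²(61.6°) = 370000 × 0.2262 = 83700 km².
True area of crater field: 120000 × cos²(46°) = 120000 × 0.4826 = 57910 km².
Ratio = 83700 / 57910 ≈ 1.45.

1.45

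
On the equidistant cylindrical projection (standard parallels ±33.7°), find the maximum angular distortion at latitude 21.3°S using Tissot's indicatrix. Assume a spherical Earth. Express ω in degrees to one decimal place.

6.5°

In the equirectangular projection with standard parallel φ₀ = 33.7° (x = Rλ cos φ₀, y = Rφ), meridians are true-scale (h = 1) and the parallel scale is k = cos φ₀ / cos φ.
At 21.3°: h = 1.000, k = 0.8930; principal scales a = 1.000, b = 0.8930.
sin(ω/2) = (a − b)/(a + b) = 0.1070/1.893 = 0.05655, so ω = 2 arcsin(0.05655) ≈ 6.5°.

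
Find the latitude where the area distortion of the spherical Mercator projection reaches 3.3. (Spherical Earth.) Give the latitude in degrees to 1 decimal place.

56.6°

Mercator areal scale is sec²φ.
sec²φ = 3.3  ⇒  cos²φ = 0.3030  ⇒  cos φ = 0.5505.
φ = arccos(0.5505) ≈ 56.6°.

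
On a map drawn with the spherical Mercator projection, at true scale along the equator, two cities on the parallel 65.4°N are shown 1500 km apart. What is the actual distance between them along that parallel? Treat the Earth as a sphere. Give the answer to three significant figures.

624 km

For Mercator, h = k = sec φ (a conformal cylindrical projection has a single point scale, 1/cos φ).
Along the parallel at 65.4°, map distances are exaggerated by k = sec 65.4° = 2.402.
True distance = 1500 / 2.402 = 1500 × cos 65.4° ≈ 624 km.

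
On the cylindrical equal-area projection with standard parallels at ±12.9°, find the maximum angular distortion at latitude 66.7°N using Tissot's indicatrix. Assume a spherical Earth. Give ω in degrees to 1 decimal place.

A cylindrical equal-area projection with standard parallel φ₀ has meridian scale h = cos φ / cos φ₀ and parallel scale k = cos φ₀ / cos φ (so areas are preserved, h·k = 1).
At 66.7°: h = 0.4058, k = 2.464; principal scales a = 2.464, b = 0.4058.
sin(ω/2) = (a − b)/(a + b) = 2.059/2.870 = 0.7172, so ω = 2 arcsin(0.7172) ≈ 91.7°.

91.7°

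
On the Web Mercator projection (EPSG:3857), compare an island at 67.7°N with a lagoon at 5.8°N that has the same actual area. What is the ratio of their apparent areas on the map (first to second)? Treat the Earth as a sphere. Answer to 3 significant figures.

6.87

Mercator is conformal with k = sec φ, so areal scale = k² = sec²φ.
At 67.7°: sec²(67.7°) = 1/0.3795² = 6.945.
At 5.8°: sec²(5.8°) = 1/0.9949² = 1.010.
Ratio = 6.945/1.010 = cos²(5.8°)/cos²(67.7°) ≈ 6.87.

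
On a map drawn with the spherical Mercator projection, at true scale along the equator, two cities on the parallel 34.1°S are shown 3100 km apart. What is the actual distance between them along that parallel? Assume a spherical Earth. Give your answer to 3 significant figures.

2570 km

The Mercator projection is conformal; its linear scale factor is the same in every direction and equals sec φ = 1/cos φ.
Along the parallel at 34.1°, map distances are exaggerated by k = sec 34.1° = 1.208.
True distance = 3100 / 1.208 = 3100 × cos 34.1° ≈ 2570 km.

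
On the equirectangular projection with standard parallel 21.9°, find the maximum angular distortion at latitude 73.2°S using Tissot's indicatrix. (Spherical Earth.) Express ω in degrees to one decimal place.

With standard parallel φ₀ = 21.9°, the equirectangular projection gives x = Rλ cos φ₀, y = Rφ, so h = 1 and k = cos 21.9° / cos φ.
At 73.2°: h = 1.000, k = 3.210; principal scales a = 3.210, b = 1.000.
sin(ω/2) = (a − b)/(a + b) = 2.210/4.210 = 0.5250, so ω = 2 arcsin(0.5250) ≈ 63.3°.

63.3°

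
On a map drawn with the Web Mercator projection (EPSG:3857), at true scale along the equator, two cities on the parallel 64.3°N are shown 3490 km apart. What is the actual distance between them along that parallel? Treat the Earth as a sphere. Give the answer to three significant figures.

1510 km

The Mercator projection is conformal; its linear scale factor is the same in every direction and equals sec φ = 1/cos φ.
Along the parallel at 64.3°, map distances are exaggerated by k = sec 64.3° = 2.306.
True distance = 3490 / 2.306 = 3490 × cos 64.3° ≈ 1510 km.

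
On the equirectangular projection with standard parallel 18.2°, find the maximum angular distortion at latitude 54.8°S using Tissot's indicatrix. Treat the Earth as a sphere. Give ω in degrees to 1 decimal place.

28.3°

With standard parallel φ₀ = 18.2°, the equirectangular projection gives x = Rλ cos φ₀, y = Rφ, so h = 1 and k = cos 18.2° / cos φ.
At 54.8°: h = 1.000, k = 1.648; principal scales a = 1.648, b = 1.000.
sin(ω/2) = (a − b)/(a + b) = 0.6480/2.648 = 0.2447, so ω = 2 arcsin(0.2447) ≈ 28.3°.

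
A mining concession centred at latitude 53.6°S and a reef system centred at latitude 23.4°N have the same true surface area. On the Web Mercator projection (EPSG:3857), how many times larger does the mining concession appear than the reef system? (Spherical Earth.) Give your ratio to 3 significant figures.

2.39

Mercator areal scale is sec²φ.
At 53.6°: sec²(53.6°) = 1/0.5934² = 2.840.
At 23.4°: sec²(23.4°) = 1/0.9178² = 1.187.
Ratio = 2.840/1.187 = cos²(23.4°)/cos²(53.6°) ≈ 2.39.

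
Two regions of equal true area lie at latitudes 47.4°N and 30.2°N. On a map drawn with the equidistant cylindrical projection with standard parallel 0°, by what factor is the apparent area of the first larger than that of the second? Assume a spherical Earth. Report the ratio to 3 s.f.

In the plate carrée (x = Rλ, y = Rφ), meridians are true-scale (h = 1) and parallels are stretched by k = sec φ.
Areal scale at 47.4°: h·k = 1.000 × 1.477 = 1.477.
Areal scale at 30.2°: h·k = 1.000 × 1.157 = 1.157.
Ratio = 1.477/1.157 ≈ 1.28.

1.28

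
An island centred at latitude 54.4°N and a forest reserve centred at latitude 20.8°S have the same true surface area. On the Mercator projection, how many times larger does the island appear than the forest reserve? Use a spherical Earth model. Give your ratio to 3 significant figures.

Mercator areal scale is sec²φ.
At 54.4°: sec²(54.4°) = 1/0.5821² = 2.951.
At 20.8°: sec²(20.8°) = 1/0.9348² = 1.144.
Ratio = 2.951/1.144 = cos²(20.8°)/cos²(54.4°) ≈ 2.58.

2.58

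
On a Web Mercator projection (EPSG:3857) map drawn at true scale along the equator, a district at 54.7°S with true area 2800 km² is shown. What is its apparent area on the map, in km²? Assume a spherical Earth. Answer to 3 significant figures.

For Mercator, h = k = sec φ (a conformal cylindrical projection has a single point scale, 1/cos φ).
Areal scale = k² = sec²φ = 1/cos²(54.7°) = 1/0.5779² = 2.995.
Apparent area = 2800 × 2.995 ≈ 8390 km².

8390 km²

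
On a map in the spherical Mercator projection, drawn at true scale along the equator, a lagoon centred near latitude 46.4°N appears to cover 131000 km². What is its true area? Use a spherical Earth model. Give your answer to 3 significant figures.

62300 km²

The Mercator projection is conformal; its linear scale factor is the same in every direction and equals sec φ = 1/cos φ.
Areal scale = k² = sec²φ = 1/cos²(46.4°) = 1/0.6896² = 2.103.
True area = apparent / (areal scale) = 131000 / 2.103 ≈ 62300 km².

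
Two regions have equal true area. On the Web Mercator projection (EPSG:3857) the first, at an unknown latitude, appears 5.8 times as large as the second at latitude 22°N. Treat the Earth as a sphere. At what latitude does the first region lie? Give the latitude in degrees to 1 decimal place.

67.4°

On Mercator, (apparent₁)/(apparent₂) = sec²φ₁ / sec²φ₂ when true areas are equal.
cos²φ₂ / cos²φ₁ = 5.8  ⇒  cos φ₁ = cos 22° / √5.8 = 0.9272/2.408 = 0.3850.
φ₁ = arccos(0.3850) ≈ 67.4°.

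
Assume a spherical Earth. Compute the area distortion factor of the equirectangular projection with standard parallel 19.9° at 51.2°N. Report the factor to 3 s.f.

The equidistant cylindrical projection with φ₀ = 19.9° has h = 1 (meridians true) and k = cos φ₀ / cos φ along parallels.
Areal scale = h·k = 1 × cos φ₀ / cos φ; at 51.2°, h = 1.000, k = 1.501, so h·k = 1.501.

1.50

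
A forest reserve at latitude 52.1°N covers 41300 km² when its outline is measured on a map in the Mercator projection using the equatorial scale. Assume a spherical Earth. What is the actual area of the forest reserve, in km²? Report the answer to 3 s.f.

15600 km²

Mercator is conformal, so the point scale is isotropic: h = k = sec φ = 1/cos φ.
Areal scale = k² = sec²φ = 1/cos²(52.1°) = 1/0.6143² = 2.650.
True area = apparent / (areal scale) = 41300 / 2.650 ≈ 15600 km².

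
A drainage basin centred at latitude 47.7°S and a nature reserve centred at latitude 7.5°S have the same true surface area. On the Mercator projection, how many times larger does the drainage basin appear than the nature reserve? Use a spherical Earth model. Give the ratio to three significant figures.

Mercator is conformal with k = sec φ, so areal scale = k² = sec²φ.
At 47.7°: sec²(47.7°) = 1/0.6730² = 2.208.
At 7.5°: sec²(7.5°) = 1/0.9914² = 1.017.
Ratio = 2.208/1.017 = cos²(7.5°)/cos²(47.7°) ≈ 2.17.

2.17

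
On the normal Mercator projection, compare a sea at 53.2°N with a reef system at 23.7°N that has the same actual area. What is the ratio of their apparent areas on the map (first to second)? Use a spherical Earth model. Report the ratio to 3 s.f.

Mercator is conformal with k = sec φ, so areal scale = k² = sec²φ.
At 53.2°: sec²(53.2°) = 1/0.5990² = 2.787.
At 23.7°: sec²(23.7°) = 1/0.9157² = 1.193.
Ratio = 2.787/1.193 = cos²(23.7°)/cos²(53.2°) ≈ 2.34.

2.34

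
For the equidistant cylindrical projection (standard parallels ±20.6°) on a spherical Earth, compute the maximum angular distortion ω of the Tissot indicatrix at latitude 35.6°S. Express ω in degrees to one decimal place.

8.1°

With standard parallel φ₀ = 20.6°, the equirectangular projection gives x = Rλ cos φ₀, y = Rφ, so h = 1 and k = cos 20.6° / cos φ.
At 35.6°: h = 1.000, k = 1.151; principal scales a = 1.151, b = 1.000.
sin(ω/2) = (a − b)/(a + b) = 0.1512/2.151 = 0.07030, so ω = 2 arcsin(0.07030) ≈ 8.1°.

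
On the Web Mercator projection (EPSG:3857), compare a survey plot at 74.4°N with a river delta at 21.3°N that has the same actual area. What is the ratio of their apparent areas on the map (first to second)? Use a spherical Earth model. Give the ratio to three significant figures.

12.0

Mercator is conformal with k = sec φ, so areal scale = k² = sec²φ.
At 74.4°: sec²(74.4°) = 1/0.2689² = 13.83.
At 21.3°: sec²(21.3°) = 1/0.9317² = 1.152.
Ratio = 13.83/1.152 = cos²(21.3°)/cos²(74.4°) ≈ 12.0.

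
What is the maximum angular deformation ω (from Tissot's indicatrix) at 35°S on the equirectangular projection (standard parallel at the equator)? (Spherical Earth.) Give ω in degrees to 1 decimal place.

Plate carrée maps x = Rλ, y = Rφ. The meridian scale is h = 1 and the parallel scale is k = 1/cos φ = sec φ.
At 35°: h = 1.000, k = 1.221; principal scales a = 1.221, b = 1.000.
sin(ω/2) = (a − b)/(a + b) = 0.2208/2.221 = 0.09941, so ω = 2 arcsin(0.09941) ≈ 11.4°.

11.4°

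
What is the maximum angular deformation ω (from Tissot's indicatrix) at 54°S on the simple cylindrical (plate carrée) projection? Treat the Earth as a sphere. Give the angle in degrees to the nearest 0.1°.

For the equirectangular projection with φ₀ = 0 (plate carrée), h = 1 along meridians and k = sec φ along parallels.
At 54°: h = 1.000, k = 1.701; principal scales a = 1.701, b = 1.000.
sin(ω/2) = (a − b)/(a + b) = 0.7013/2.701 = 0.2596, so ω = 2 arcsin(0.2596) ≈ 30.1°.

30.1°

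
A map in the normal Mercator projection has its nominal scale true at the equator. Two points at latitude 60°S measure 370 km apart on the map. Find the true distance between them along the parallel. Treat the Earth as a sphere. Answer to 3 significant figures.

185 km

The Mercator projection is conformal; its linear scale factor is the same in every direction and equals sec φ = 1/cos φ.
Along the parallel at 60°, map distances are exaggerated by k = sec 60° = 2.000.
True distance = 370 / 2.000 = 370 × cos 60° ≈ 185 km.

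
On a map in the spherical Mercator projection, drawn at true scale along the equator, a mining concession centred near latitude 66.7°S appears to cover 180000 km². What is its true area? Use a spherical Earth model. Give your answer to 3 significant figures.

28200 km²

For Mercator, h = k = sec φ (a conformal cylindrical projection has a single point scale, 1/cos φ).
Areal scale = k² = sec²φ = 1/cos²(66.7°) = 1/0.3955² = 6.392.
True area = apparent / (areal scale) = 180000 / 6.392 ≈ 28200 km².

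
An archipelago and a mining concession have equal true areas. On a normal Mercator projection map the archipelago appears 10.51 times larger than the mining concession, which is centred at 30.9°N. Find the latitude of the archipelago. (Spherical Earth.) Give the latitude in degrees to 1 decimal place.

74.7°

For equal true areas on Mercator, apparent areas scale as sec²φ, so the ratio is cos²φ₂ / cos²φ₁.
cos²φ₂ / cos²φ₁ = 10.51  ⇒  cos φ₁ = cos 30.9° / √10.51 = 0.8581/3.242 = 0.2647.
φ₁ = arccos(0.2647) ≈ 74.7°.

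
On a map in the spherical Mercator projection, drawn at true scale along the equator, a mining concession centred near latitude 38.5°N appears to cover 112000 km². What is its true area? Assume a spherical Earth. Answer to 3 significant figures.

68600 km²

Mercator is conformal, so the point scale is isotropic: h = k = sec φ = 1/cos φ.
Areal scale = k² = sec²φ = 1/cos²(38.5°) = 1/0.7826² = 1.633.
True area = apparent / (areal scale) = 112000 / 1.633 ≈ 68600 km².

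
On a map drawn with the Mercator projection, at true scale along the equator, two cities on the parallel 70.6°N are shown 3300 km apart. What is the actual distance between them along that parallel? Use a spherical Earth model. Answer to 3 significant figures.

1100 km

The Mercator projection is conformal; its linear scale factor is the same in every direction and equals sec φ = 1/cos φ.
Along the parallel at 70.6°, map distances are exaggerated by k = sec 70.6° = 3.011.
True distance = 3300 / 3.011 = 3300 × cos 70.6° ≈ 1100 km.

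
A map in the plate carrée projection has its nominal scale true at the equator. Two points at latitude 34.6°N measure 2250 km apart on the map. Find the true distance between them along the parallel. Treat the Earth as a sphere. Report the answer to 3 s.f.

1850 km

In the plate carrée (x = Rλ, y = Rφ), meridians are true-scale (h = 1) and parallels are stretched by k = sec φ.
Along the parallel at 34.6°, map distances are exaggerated by k = sec 34.6° = 1.215.
True distance = 2250 / 1.215 = 2250 × cos 34.6° ≈ 1850 km.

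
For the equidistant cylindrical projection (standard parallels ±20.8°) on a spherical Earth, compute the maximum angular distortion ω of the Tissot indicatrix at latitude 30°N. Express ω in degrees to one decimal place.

In the equirectangular projection with standard parallel φ₀ = 20.8° (x = Rλ cos φ₀, y = Rφ), meridians are true-scale (h = 1) and the parallel scale is k = cos φ₀ / cos φ.
At 30°: h = 1.000, k = 1.079; principal scales a = 1.079, b = 1.000.
sin(ω/2) = (a − b)/(a + b) = 0.07944/2.079 = 0.03820, so ω = 2 arcsin(0.03820) ≈ 4.4°.

4.4°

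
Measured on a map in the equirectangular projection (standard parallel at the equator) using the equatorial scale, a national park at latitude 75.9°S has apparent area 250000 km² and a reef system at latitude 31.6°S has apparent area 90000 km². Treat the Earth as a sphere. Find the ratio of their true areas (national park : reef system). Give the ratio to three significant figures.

On the plate carrée, areal scale = h·k = 1 × sec φ, so true area = apparent × cos φ.
True area of national park: 250000 × cos(75.9°) = 250000 × 0.2436 = 60900 km².
True area of reef system: 90000 × cos(31.6°) = 90000 × 0.8517 = 76660 km².
Ratio = 60900 / 76660 ≈ 0.795.

0.795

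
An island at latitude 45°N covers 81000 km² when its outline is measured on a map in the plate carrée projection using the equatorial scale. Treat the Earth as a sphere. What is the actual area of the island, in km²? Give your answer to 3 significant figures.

Plate carrée maps x = Rλ, y = Rφ. The meridian scale is h = 1 and the parallel scale is k = 1/cos φ = sec φ.
Areal scale = h·k = 1 × sec φ; at 45°, h = 1.000, k = 1.414, so h·k = 1.414.
True area = apparent / (areal scale) = 81000 / 1.414 ≈ 57300 km².

57300 km²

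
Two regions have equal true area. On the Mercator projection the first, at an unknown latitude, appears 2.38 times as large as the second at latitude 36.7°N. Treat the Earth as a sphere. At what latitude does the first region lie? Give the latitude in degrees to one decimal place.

58.7°

On Mercator, (apparent₁)/(apparent₂) = sec²φ₁ / sec²φ₂ when true areas are equal.
cos²φ₂ / cos²φ₁ = 2.38  ⇒  cos φ₁ = cos 36.7° / √2.38 = 0.8018/1.543 = 0.5197.
φ₁ = arccos(0.5197) ≈ 58.7°.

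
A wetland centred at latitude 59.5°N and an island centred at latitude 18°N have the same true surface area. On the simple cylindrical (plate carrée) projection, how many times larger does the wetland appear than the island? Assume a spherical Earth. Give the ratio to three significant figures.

1.87

Plate carrée maps x = Rλ, y = Rφ. The meridian scale is h = 1 and the parallel scale is k = 1/cos φ = sec φ.
Areal scale at 59.5°: h·k = 1.000 × 1.970 = 1.970.
Areal scale at 18°: h·k = 1.000 × 1.051 = 1.051.
Ratio = 1.970/1.051 ≈ 1.87.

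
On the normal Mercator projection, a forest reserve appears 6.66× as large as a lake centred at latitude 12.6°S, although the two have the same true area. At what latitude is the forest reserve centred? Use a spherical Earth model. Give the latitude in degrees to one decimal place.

67.8°

For equal true areas on Mercator, apparent areas scale as sec²φ, so the ratio is cos²φ₂ / cos²φ₁.
cos²φ₂ / cos²φ₁ = 6.66  ⇒  cos φ₁ = cos 12.6° / √6.66 = 0.9759/2.581 = 0.3782.
φ₁ = arccos(0.3782) ≈ 67.8°.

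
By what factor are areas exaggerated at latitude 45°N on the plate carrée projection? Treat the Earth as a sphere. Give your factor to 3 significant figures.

1.41

For the equirectangular projection with φ₀ = 0 (plate carrée), h = 1 along meridians and k = sec φ along parallels.
Areal scale = h·k = 1 × sec φ; at 45°, h = 1.000, k = 1.414, so h·k = 1.414.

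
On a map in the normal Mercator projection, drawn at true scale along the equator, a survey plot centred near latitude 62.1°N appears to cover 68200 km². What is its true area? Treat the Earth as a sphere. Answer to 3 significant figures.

14900 km²

Mercator is conformal, so the point scale is isotropic: h = k = sec φ = 1/cos φ.
Areal scale = k² = sec²φ = 1/cos²(62.1°) = 1/0.4679² = 4.567.
True area = apparent / (areal scale) = 68200 / 4.567 ≈ 14900 km².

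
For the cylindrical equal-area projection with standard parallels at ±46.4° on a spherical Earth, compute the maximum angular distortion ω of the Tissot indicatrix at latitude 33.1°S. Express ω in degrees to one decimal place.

For cylindrical equal-area with standard parallel φ₀, h = cos φ / cos φ₀ and k = cos φ₀ / cos φ, so h·k = 1.
At 33.1°: h = 1.215, k = 0.8232; principal scales a = 1.215, b = 0.8232.
sin(ω/2) = (a − b)/(a + b) = 0.3915/2.038 = 0.1921, so ω = 2 arcsin(0.1921) ≈ 22.2°.

22.2°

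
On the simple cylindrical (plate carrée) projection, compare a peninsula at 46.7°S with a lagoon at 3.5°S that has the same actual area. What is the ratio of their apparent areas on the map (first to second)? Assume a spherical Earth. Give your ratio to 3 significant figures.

1.46

For the equirectangular projection with φ₀ = 0 (plate carrée), h = 1 along meridians and k = sec φ along parallels.
Areal scale at 46.7°: h·k = 1.000 × 1.458 = 1.458.
Areal scale at 3.5°: h·k = 1.000 × 1.002 = 1.002.
Ratio = 1.458/1.002 ≈ 1.46.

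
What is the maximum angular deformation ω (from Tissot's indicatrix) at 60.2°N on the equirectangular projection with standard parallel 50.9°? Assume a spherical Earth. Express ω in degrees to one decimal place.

13.6°

With standard parallel φ₀ = 50.9°, the equirectangular projection gives x = Rλ cos φ₀, y = Rφ, so h = 1 and k = cos 50.9° / cos φ.
At 60.2°: h = 1.000, k = 1.269; principal scales a = 1.269, b = 1.000.
sin(ω/2) = (a − b)/(a + b) = 0.2690/2.269 = 0.1186, so ω = 2 arcsin(0.1186) ≈ 13.6°.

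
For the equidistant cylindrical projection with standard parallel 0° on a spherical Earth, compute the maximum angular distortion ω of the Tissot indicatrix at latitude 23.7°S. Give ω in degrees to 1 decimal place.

5.0°

Plate carrée maps x = Rλ, y = Rφ. The meridian scale is h = 1 and the parallel scale is k = 1/cos φ = sec φ.
At 23.7°: h = 1.000, k = 1.092; principal scales a = 1.092, b = 1.000.
sin(ω/2) = (a − b)/(a + b) = 0.09211/2.092 = 0.04403, so ω = 2 arcsin(0.04403) ≈ 5.0°.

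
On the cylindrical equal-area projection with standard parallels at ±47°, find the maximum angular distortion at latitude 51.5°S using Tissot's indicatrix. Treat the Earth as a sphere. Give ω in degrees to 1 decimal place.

For cylindrical equal-area with standard parallel φ₀, h = cos φ / cos φ₀ and k = cos φ₀ / cos φ, so h·k = 1.
At 51.5°: h = 0.9128, k = 1.096; principal scales a = 1.096, b = 0.9128.
sin(ω/2) = (a − b)/(a + b) = 0.1828/2.008 = 0.09101, so ω = 2 arcsin(0.09101) ≈ 10.4°.

10.4°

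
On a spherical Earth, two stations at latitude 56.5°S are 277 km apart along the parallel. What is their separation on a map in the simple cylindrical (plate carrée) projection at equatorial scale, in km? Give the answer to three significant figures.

502 km

For the equirectangular projection with φ₀ = 0 (plate carrée), h = 1 along meridians and k = sec φ along parallels.
Along the parallel, k = sec 56.5° = 1/0.5519 = 1.812.
Map distance = 277 × 1.812 ≈ 502 km.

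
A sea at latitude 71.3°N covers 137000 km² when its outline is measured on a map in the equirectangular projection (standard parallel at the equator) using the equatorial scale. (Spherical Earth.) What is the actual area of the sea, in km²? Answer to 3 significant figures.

In the plate carrée (x = Rλ, y = Rφ), meridians are true-scale (h = 1) and parallels are stretched by k = sec φ.
Areal scale = h·k = 1 × sec φ; at 71.3°, h = 1.000, k = 3.119, so h·k = 3.119.
True area = apparent / (areal scale) = 137000 / 3.119 ≈ 43900 km².

43900 km²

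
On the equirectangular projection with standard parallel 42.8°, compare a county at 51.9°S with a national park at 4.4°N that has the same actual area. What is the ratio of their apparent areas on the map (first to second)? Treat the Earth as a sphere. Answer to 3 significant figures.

1.62

The equidistant cylindrical projection with φ₀ = 42.8° has h = 1 (meridians true) and k = cos φ₀ / cos φ along parallels.
Areal scale at 51.9°: h·k = 1.000 × 1.189 = 1.189.
Areal scale at 4.4°: h·k = 1.000 × 0.7359 = 0.7359.
Ratio = 1.189/0.7359 ≈ 1.62.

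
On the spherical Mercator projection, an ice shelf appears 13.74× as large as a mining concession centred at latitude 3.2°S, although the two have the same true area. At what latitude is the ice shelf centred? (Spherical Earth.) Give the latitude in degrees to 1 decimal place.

For equal true areas on Mercator, apparent areas scale as sec²φ, so the ratio is cos²φ₂ / cos²φ₁.
cos²φ₂ / cos²φ₁ = 13.74  ⇒  cos φ₁ = cos 3.2° / √13.74 = 0.9984/3.707 = 0.2694.
φ₁ = arccos(0.2694) ≈ 74.4°.

74.4°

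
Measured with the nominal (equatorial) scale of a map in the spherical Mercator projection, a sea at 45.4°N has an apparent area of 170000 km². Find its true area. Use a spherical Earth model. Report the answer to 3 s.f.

The Mercator projection is conformal; its linear scale factor is the same in every direction and equals sec φ = 1/cos φ.
Areal scale = k² = sec²φ = 1/cos²(45.4°) = 1/0.7022² = 2.028.
True area = apparent / (areal scale) = 170000 / 2.028 ≈ 83800 km².

83800 km²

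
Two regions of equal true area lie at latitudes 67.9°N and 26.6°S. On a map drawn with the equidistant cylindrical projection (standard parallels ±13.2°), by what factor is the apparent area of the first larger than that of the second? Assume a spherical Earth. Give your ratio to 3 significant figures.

2.38

In the equirectangular projection with standard parallel φ₀ = 13.2° (x = Rλ cos φ₀, y = Rφ), meridians are true-scale (h = 1) and the parallel scale is k = cos φ₀ / cos φ.
Areal scale at 67.9°: h·k = 1.000 × 2.588 = 2.588.
Areal scale at 26.6°: h·k = 1.000 × 1.089 = 1.089.
Ratio = 2.588/1.089 ≈ 2.38.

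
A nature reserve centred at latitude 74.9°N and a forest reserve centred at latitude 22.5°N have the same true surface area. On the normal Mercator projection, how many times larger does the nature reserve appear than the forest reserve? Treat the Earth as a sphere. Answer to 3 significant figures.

12.6

Mercator is conformal with k = sec φ, so areal scale = k² = sec²φ.
At 74.9°: sec²(74.9°) = 1/0.2605² = 14.74.
At 22.5°: sec²(22.5°) = 1/0.9239² = 1.172.
Ratio = 14.74/1.172 = cos²(22.5°)/cos²(74.9°) ≈ 12.6.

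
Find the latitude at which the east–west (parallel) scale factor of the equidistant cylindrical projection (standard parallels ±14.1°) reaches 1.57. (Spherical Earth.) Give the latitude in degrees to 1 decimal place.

In the equirectangular projection with standard parallel φ₀ = 14.1° (x = Rλ cos φ₀, y = Rφ), meridians are true-scale (h = 1) and the parallel scale is k = cos φ₀ / cos φ.
k = cos φ₀ / cos φ = 1.57  ⇒  cos φ = cos 14.1° / 1.57 = 0.6178.
φ = arccos(0.6178) ≈ 51.8°.

51.8°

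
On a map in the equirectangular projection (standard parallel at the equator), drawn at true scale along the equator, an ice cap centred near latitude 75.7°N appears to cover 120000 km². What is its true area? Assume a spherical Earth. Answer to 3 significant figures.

For the equirectangular projection with φ₀ = 0 (plate carrée), h = 1 along meridians and k = sec φ along parallels.
Areal scale = h·k = 1 × sec φ; at 75.7°, h = 1.000, k = 4.049, so h·k = 4.049.
True area = apparent / (areal scale) = 120000 / 4.049 ≈ 29600 km².

29600 km²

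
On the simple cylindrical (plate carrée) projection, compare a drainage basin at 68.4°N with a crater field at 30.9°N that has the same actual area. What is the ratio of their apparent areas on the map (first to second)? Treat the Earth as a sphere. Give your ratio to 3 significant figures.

For the equirectangular projection with φ₀ = 0 (plate carrée), h = 1 along meridians and k = sec φ along parallels.
Areal scale at 68.4°: h·k = 1.000 × 2.716 = 2.716.
Areal scale at 30.9°: h·k = 1.000 × 1.165 = 1.165.
Ratio = 2.716/1.165 ≈ 2.33.

2.33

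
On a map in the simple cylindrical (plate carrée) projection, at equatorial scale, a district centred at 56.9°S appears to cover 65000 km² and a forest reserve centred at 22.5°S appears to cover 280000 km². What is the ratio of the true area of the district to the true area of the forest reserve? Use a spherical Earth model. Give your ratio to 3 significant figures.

0.137

Plate carrée has h = 1 and k = sec φ, giving areal scale sec φ; true area = (apparent area) · cos φ.
True area of district: 65000 × cos(56.9°) = 65000 × 0.5461 = 35500 km².
True area of forest reserve: 280000 × cos(22.5°) = 280000 × 0.9239 = 258700 km².
Ratio = 35500 / 258700 ≈ 0.137.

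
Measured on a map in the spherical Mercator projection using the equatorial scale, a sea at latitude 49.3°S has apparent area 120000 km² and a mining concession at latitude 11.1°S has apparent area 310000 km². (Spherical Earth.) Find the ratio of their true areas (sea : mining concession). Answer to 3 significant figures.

Mercator's areal exaggeration is sec²φ; hence true area = (apparent area) · cos²φ.
True area of sea: 120000 × cos²(49.3°) = 120000 × 0.4252 = 51030 km².
True area of mining concession: 310000 × cos²(11.1°) = 310000 × 0.9629 = 298500 km².
Ratio = 51030 / 298500 ≈ 0.171.

0.171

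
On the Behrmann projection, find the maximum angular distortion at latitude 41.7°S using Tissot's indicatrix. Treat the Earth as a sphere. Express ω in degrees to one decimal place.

16.9°

The Behrmann projection is cylindrical equal-area with φ₀ = 30°. For cylindrical equal-area with standard parallel φ₀, h = cos φ / cos φ₀ and k = cos φ₀ / cos φ, so h·k = 1.
At 41.7°: h = 0.8621, k = 1.160; principal scales a = 1.160, b = 0.8621.
sin(ω/2) = (a − b)/(a + b) = 0.2978/2.022 = 0.1473, so ω = 2 arcsin(0.1473) ≈ 16.9°.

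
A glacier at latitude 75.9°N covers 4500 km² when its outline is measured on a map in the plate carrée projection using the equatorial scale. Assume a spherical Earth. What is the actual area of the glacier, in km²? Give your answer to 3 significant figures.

Plate carrée maps x = Rλ, y = Rφ. The meridian scale is h = 1 and the parallel scale is k = 1/cos φ = sec φ.
Areal scale = h·k = 1 × sec φ; at 75.9°, h = 1.000, k = 4.105, so h·k = 4.105.
True area = apparent / (areal scale) = 4500 / 4.105 ≈ 1100 km².

1100 km²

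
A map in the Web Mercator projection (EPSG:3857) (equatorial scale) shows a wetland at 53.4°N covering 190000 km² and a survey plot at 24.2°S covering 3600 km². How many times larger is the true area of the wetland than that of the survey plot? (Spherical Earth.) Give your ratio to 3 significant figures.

22.6

On Mercator the areal scale is sec²φ, so true area = apparent × cos²φ.
True area of wetland: 190000 × cos²(53.4°) = 190000 × 0.3555 = 67540 km².
True area of survey plot: 3600 × cos²(24.2°) = 3600 × 0.8320 = 2995 km².
Ratio = 67540 / 2995 ≈ 22.6.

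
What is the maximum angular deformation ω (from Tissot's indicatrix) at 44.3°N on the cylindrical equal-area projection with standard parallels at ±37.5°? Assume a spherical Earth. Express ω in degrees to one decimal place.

11.8°

For cylindrical equal-area with standard parallel φ₀, h = cos φ / cos φ₀ and k = cos φ₀ / cos φ, so h·k = 1.
At 44.3°: h = 0.9021, k = 1.109; principal scales a = 1.109, b = 0.9021.
sin(ω/2) = (a − b)/(a + b) = 0.2064/2.011 = 0.1027, so ω = 2 arcsin(0.1027) ≈ 11.8°.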